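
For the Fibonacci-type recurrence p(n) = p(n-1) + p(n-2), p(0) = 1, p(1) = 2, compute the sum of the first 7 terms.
Computing the sequence terms: 1, 2, 3, 5, 8, 13, 21
Adding these values together:

53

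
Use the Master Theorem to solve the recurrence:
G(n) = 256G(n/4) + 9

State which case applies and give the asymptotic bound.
Master Theorem template: G(n) = a·G(n/b) + f(n).
Here: a=256, b=4, f(n)=9
Compute log_b(a) = log_4(256) = 4.
f(n) = 9 = O(n^(4-ε)) with ε = 4. Case 1: G(n) = Θ(n^log_b(a)) = Θ(n^4).

Case 1: G(n) = Θ(n^4)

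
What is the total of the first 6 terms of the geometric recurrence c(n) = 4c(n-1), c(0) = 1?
Computing the sequence terms: 1, 4, 16, 64, 256, 1024
Adding these values together:

1365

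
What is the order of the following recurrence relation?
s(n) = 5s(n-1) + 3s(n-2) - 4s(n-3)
The order is the largest lag k for which s(n-k) appears. Here the deepest term is s(n-3), so the order is 3.

Order 3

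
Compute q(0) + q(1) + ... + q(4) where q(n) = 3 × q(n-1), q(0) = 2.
Computing the sequence terms: 2, 6, 18, 54, 162
Adding these values together:

242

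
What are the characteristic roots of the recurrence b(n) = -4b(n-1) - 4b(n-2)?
Substitute b(n) = rⁿ and divide through by rⁿ⁻²: r² + 4r + 4 = 0
Factor: (r + 2)² = 0, so r = -2 (double root).
General solution: b(n) = (A + Bn)·(-2)ⁿ

Characteristic: r² + 4r + 4 = 0, Roots: r = -2 (double root)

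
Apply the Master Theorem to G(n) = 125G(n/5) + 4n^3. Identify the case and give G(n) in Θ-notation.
Master Theorem template: G(n) = a·G(n/b) + f(n).
Here: a=125, b=5, f(n)=4n^3
Compute log_b(a) = log_5(125) = 3.
f(n) = 4n^3 = Θ(n^3). Case 2: G(n) = Θ(n^3 log n).

Case 2: G(n) = Θ(n^3 log n)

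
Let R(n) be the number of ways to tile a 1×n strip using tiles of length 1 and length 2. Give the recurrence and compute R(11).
Condition on the last tile: it has length 1 (leaving a 1×(n-1) strip) or length 2 (leaving a 1×(n-2) strip), so R(n) = R(n-1) + R(n-2) (order-2 linear recurrence).
For 0 ≤ i < 2 only unit tiles fit, so R(i) = 1.
Iterating the recurrence: R(2) = 2, R(3) = 3, R(4) = 5, R(5) = 8, R(6) = 13, R(7) = 21, R(8) = 34, R(9) = 55, R(10) = 89, R(11) = 144.

R(n) = R(n-1) + R(n-2), with R(i) = 1 for 0 ≤ i < 2; R(11) = 144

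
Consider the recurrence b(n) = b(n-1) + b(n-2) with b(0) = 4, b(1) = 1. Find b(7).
Computing the sequence terms:
4, 1, 5, 6, 11, 17, 28, 45

45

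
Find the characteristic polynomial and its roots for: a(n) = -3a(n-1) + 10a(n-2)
Substitute a(n) = rⁿ and divide through by rⁿ⁻²: r² + 3r - 10 = 0
Factor: (r + 5)(r - 2) = 0, so r = -5, 2.
General solution: a(n) = A·(-5)ⁿ + B·2ⁿ

Characteristic: r² + 3r - 10 = 0, Roots: r = -5, 2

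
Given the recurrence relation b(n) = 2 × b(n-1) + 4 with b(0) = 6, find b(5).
Computing step by step:
b(0) = 6
b(1) = 2 × 6 + 4 = 16
b(2) = 2 × 16 + 4 = 36
b(3) = 2 × 36 + 4 = 76
b(4) = 2 × 76 + 4 = 156
b(5) = 2 × 156 + 4 = 316

316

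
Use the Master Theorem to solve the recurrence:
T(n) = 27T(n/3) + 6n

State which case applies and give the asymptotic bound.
Master Theorem template: T(n) = a·T(n/b) + f(n).
Here: a=27, b=3, f(n)=6n
Compute log_b(a) = log_3(27) = 3.
f(n) = 6n = O(n^(3-ε)) with ε = 2. Case 1: T(n) = Θ(n^log_b(a)) = Θ(n^3).

Case 1: T(n) = Θ(n^3)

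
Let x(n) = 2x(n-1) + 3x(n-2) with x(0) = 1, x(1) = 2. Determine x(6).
Computing the sequence terms:
1, 2, 7, 20, 61, 182, 547

547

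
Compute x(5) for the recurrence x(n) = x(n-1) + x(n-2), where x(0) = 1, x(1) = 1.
Computing the sequence terms:
1, 1, 2, 3, 5, 8

8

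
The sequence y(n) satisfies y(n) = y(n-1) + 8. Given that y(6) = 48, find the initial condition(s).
y(6) = y(0) + 6·8, so y(0) = 48 - 48 = 0.

y(0) = 0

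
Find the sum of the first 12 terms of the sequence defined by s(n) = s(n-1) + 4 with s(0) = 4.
Computing the sequence terms: 4, 8, 12, 16, 20, 24, 28, 32, 36, 40, 44, 48
Adding these values together:

312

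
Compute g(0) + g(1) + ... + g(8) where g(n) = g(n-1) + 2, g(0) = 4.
Computing the sequence terms: 4, 6, 8, 10, 12, 14, 16, 18, 20
Adding these values together:

108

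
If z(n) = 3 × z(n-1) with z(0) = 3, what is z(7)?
Computing step by step:
z(0) = 3
z(1) = 3 × 3 = 9
z(2) = 3 × 9 = 27
z(3) = 3 × 27 = 81
z(4) = 3 × 81 = 243
z(5) = 3 × 243 = 729
z(6) = 3 × 729 = 2187
z(7) = 3 × 2187 = 6561

6561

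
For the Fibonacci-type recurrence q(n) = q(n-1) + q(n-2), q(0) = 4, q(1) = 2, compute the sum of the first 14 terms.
Computing the sequence terms: 4, 2, 6, 8, 14, 22, 36, 58, 94, 152, 246, 398, 644, 1042
Adding these values together:

2726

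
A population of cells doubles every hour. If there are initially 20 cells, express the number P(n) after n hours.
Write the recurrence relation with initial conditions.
Each hour multiplies the count by 2, so the count after n hours depends only on the count after n-1 hours: P(n) = 2 × P(n-1). The starting count gives P(0) = 20.
Unrolling n times gives the closed form P(n) = 20 × 2ⁿ.

P(n) = 2 × P(n-1), P(0) = 20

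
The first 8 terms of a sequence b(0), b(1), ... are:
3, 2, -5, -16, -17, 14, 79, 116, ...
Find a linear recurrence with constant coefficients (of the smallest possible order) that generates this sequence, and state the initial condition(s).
Look for the lowest-order linear relation among consecutive terms.
Observation: b(n) - 2·b(n-1) - (-3)·b(n-2) = 0 holds for the shown terms, and no order-1 relation b(n) = α·b(n-1) + β fits.
Check at n=3: 2·-5 + (-3)·2 = -16. ✓

b(n) = 2b(n-1) - 3b(n-2), b(0) = 3, b(1) = 2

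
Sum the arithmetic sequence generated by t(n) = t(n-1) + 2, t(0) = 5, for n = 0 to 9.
Computing the sequence terms: 5, 7, 9, 11, 13, 15, 17, 19, 21, 23
Adding these values together:

140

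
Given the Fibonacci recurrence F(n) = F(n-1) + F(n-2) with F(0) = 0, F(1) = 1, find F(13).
Computing the sequence terms:
0, 1, 1, 2, 3, 5, 8, 13, 21, 34, 55, 89, 144, 233

233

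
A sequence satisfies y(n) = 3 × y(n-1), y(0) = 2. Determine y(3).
Computing step by step:
y(0) = 2
y(1) = 3 × 2 = 6
y(2) = 3 × 6 = 18
y(3) = 3 × 18 = 54

54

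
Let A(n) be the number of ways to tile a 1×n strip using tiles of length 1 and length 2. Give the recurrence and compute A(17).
Condition on the last tile: it has length 1 (leaving a 1×(n-1) strip) or length 2 (leaving a 1×(n-2) strip), so A(n) = A(n-1) + A(n-2) (order-2 linear recurrence).
For 0 ≤ i < 2 only unit tiles fit, so A(i) = 1.
Iterating the recurrence: A(2) = 2, A(3) = 3, A(4) = 5, A(5) = 8, A(6) = 13, A(7) = 21, A(8) = 34, A(9) = 55, A(10) = 89, A(11) = 144, A(12) = 233, A(13) = 377, A(14) = 610, A(15) = 987, A(16) = 1597, A(17) = 2584.

A(n) = A(n-1) + A(n-2), with A(i) = 1 for 0 ≤ i < 2; A(17) = 2584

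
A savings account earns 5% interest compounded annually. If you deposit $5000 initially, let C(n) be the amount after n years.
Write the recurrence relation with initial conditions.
Each year the balance grows by 5%, i.e. is multiplied by 1 + 5/100 = 1.05, so C(n) = 1.05 × C(n-1). The initial deposit gives C(0) = 5000.
Unrolling gives the closed form C(n) = 5000 × (1.05)ⁿ.

C(n) = 1.05 × C(n-1), C(0) = 5000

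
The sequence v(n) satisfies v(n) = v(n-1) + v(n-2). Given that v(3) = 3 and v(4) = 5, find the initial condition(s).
Work backwards using v(k) = v(k+2) - v(k+1):
v(2) = v(4) - v(3) = 5 - 3 = 2
v(1) = v(3) - v(2) = 3 - 2 = 1
v(0) = v(2) - v(1) = 2 - 1 = 1

v(0) = 1, v(1) = 1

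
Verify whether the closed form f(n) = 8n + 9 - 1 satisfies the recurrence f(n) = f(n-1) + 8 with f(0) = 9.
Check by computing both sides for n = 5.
From the recurrence with f(0) = 9:
  f(0) = 9, f(1) = 17, f(2) = 25, f(3) = 33, f(4) = 41, f(5) = 49
  so the recurrence gives f(5) = 49.
From the proposed closed form f(n) = 8n + 9 - 1:
  f(5) = 48.
The recurrence gives 49 but the closed form gives 48, so the closed form does not satisfy the recurrence.

No, the closed form is incorrect.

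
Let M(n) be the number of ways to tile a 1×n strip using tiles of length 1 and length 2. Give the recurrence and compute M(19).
Condition on the last tile: it has length 1 (leaving a 1×(n-1) strip) or length 2 (leaving a 1×(n-2) strip), so M(n) = M(n-1) + M(n-2) (order-2 linear recurrence).
For 0 ≤ i < 2 only unit tiles fit, so M(i) = 1.
Iterating the recurrence: M(2) = 2, M(3) = 3, M(4) = 5, M(5) = 8, M(6) = 13, M(7) = 21, M(8) = 34, M(9) = 55, M(10) = 89, M(11) = 144, M(12) = 233, M(13) = 377, M(14) = 610, M(15) = 987, M(16) = 1597, M(17) = 2584, M(18) = 4181, M(19) = 6765.

M(n) = M(n-1) + M(n-2), with M(i) = 1 for 0 ≤ i < 2; M(19) = 6765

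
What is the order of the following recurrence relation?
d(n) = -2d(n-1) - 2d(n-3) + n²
The order is the largest lag k for which d(n-k) appears. Here the deepest term is d(n-3) (the n² term is non-homogeneous and does not affect the order), so the order is 3.

Order 3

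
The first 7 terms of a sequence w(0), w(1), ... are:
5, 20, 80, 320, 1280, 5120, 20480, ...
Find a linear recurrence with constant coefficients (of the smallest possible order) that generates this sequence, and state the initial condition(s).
Look for the lowest-order linear relation among consecutive terms.
Observation: each term is 4× the previous.
Check at n=2: 4·20 = 80. ✓

w(n) = 4 × w(n-1), w(0) = 5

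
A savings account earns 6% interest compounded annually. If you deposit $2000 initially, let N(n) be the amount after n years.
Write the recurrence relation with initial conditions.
Each year the balance grows by 6%, i.e. is multiplied by 1 + 6/100 = 1.06, so N(n) = 1.06 × N(n-1). The initial deposit gives N(0) = 2000.
Unrolling gives the closed form N(n) = 2000 × (1.06)ⁿ.

N(n) = 1.06 × N(n-1), N(0) = 2000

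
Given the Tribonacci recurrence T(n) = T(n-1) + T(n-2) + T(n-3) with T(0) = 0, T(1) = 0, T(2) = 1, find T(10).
Computing the sequence terms:
0, 0, 1, 1, 2, 4, 7, 13, 24, 44, 81

81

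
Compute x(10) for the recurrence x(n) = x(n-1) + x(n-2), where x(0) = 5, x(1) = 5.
Computing the sequence terms:
5, 5, 10, 15, 25, 40, 65, 105, 170, 275, 445

445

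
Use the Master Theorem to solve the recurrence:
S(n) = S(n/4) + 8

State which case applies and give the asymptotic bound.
Master Theorem template: S(n) = a·S(n/b) + f(n).
Here: a=1, b=4, f(n)=8
Compute log_b(a) = log_4(1) = 0.
f(n) = 8 = Θ(1). Case 2: S(n) = Θ(log n).

Case 2: S(n) = Θ(log n)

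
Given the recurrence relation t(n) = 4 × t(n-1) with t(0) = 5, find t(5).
Computing step by step:
t(0) = 5
t(1) = 4 × 5 = 20
t(2) = 4 × 20 = 80
t(3) = 4 × 80 = 320
t(4) = 4 × 320 = 1280
t(5) = 4 × 1280 = 5120

5120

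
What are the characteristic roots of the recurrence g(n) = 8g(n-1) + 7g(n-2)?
Substitute g(n) = rⁿ and divide through by rⁿ⁻²: r² - 8r - 7 = 0
Discriminant: 8² + 4·7 = 92, not a perfect square, so by the quadratic formula r = (8 ± √92)/2.
General solution: g(n) = A·r₁ⁿ + B·r₂ⁿ where r₁,r₂ = (8 ± √92)/2

Characteristic: r² - 8r - 7 = 0, Roots: r = (8 ± √92)/2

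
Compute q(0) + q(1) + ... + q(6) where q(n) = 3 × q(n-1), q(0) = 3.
Computing the sequence terms: 3, 9, 27, 81, 243, 729, 2187
Adding these values together:

3279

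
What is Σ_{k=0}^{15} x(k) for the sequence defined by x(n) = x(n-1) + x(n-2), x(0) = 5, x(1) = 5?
Computing the sequence terms: 5, 5, 10, 15, 25, 40, 65, 105, 170, 275, 445, 720, 1165, 1885, 3050, 4935
Adding these values together:

12915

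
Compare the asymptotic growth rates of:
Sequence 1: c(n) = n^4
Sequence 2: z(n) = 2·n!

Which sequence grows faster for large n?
Comparing growth rates:
Growth-rate hierarchy: log n ≺ any polynomial ≺ any exponential cⁿ (c>1) ≺ n! ≺ nⁿ.
factorial dominates polynomial degree 4 asymptotically.

z(n) grows faster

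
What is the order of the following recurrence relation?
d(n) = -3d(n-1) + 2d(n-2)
The order is the largest lag k for which d(n-k) appears. Here the deepest term is d(n-2), so the order is 2.

Order 2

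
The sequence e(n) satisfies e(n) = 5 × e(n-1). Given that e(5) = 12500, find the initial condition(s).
In general e(n) = 5ⁿ · e(0). At n = 5: e(0) = e(5) / 5^5 = 12500 / 3125 = 4.

e(0) = 4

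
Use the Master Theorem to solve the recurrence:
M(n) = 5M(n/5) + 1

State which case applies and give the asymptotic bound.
Master Theorem template: M(n) = a·M(n/b) + f(n).
Here: a=5, b=5, f(n)=1
Compute log_b(a) = log_5(5) = 1.
f(n) = 1 = O(n^(1-ε)) with ε = 1. Case 1: M(n) = Θ(n^log_b(a)) = Θ(n).

Case 1: M(n) = Θ(n)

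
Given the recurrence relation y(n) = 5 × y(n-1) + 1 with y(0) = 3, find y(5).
Computing step by step:
y(0) = 3
y(1) = 5 × 3 + 1 = 16
y(2) = 5 × 16 + 1 = 81
y(3) = 5 × 81 + 1 = 406
y(4) = 5 × 406 + 1 = 2031
y(5) = 5 × 2031 + 1 = 10156

10156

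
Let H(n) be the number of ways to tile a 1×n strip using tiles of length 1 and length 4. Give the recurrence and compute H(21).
Condition on the last tile: it has length 1 (leaving a 1×(n-1) strip) or length 4 (leaving a 1×(n-4) strip), so H(n) = H(n-1) + H(n-4) (order-4 linear recurrence).
For 0 ≤ i < 4 only unit tiles fit, so H(i) = 1.
Iterating the recurrence: H(4) = 2, H(5) = 3, H(6) = 4, H(7) = 5, H(8) = 7, H(9) = 10, H(10) = 14, H(11) = 19, H(12) = 26, H(13) = 36, H(14) = 50, H(15) = 69, H(16) = 95, H(17) = 131, H(18) = 181, H(19) = 250, H(20) = 345, H(21) = 476.

H(n) = H(n-1) + H(n-4), with H(i) = 1 for 0 ≤ i < 4; H(21) = 476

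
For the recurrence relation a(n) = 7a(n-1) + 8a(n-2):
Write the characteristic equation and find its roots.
Substitute a(n) = rⁿ and divide through by rⁿ⁻²: r² - 7r - 8 = 0
Factor: (r + 1)(r - 8) = 0, so r = -1, 8.
General solution: a(n) = A·(-1)ⁿ + B·8ⁿ

Characteristic: r² - 7r - 8 = 0, Roots: r = -1, 8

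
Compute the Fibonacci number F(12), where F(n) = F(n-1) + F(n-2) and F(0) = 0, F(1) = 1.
Computing the sequence terms:
0, 1, 1, 2, 3, 5, 8, 13, 21, 34, 55, 89, 144

144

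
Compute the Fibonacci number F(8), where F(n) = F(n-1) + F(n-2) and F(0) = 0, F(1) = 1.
Computing the sequence terms:
0, 1, 1, 2, 3, 5, 8, 13, 21

21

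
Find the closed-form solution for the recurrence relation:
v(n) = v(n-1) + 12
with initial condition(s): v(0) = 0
Recurrence: v(n) = v(n-1) + 12, initial: v(0) = 0.
Each step adds 12, so v(n) = v(0) + 12n = 12n.

v(n) = 12n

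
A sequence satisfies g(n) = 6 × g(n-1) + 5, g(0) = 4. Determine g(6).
Computing step by step:
g(0) = 4
g(1) = 6 × 4 + 5 = 29
g(2) = 6 × 29 + 5 = 179
g(3) = 6 × 179 + 5 = 1079
g(4) = 6 × 1079 + 5 = 6479
g(5) = 6 × 6479 + 5 = 38879
g(6) = 6 × 38879 + 5 = 233279

233279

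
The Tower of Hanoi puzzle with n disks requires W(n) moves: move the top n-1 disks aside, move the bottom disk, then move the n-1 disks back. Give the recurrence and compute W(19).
Moving n disks = move the top n-1 disks aside (W(n-1) moves) + move the largest disk (1 move) + move the n-1 disks back on top (W(n-1) moves), so W(n) = 2W(n-1) + 1, with W(1) = 1 (a single disk takes one move).
First terms: 1, 3, 7, 15, 31, 63, … — each is one less than a power of 2. Indeed W(n) + 1 = 2(W(n-1) + 1) with W(1) + 1 = 2, so W(n) + 1 = 2ⁿ and W(n) = 2ⁿ - 1.
Hence W(19) = 2^19 - 1 = 524288 - 1 = 524287.

W(n) = 2W(n-1) + 1, W(1) = 1; W(19) = 524287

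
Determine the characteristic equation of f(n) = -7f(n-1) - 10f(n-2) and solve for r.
Substitute f(n) = rⁿ and divide through by rⁿ⁻²: r² + 7r + 10 = 0
Factor: (r + 5)(r + 2) = 0, so r = -5, -2.
General solution: f(n) = A·(-5)ⁿ + B·(-2)ⁿ

Characteristic: r² + 7r + 10 = 0, Roots: r = -5, -2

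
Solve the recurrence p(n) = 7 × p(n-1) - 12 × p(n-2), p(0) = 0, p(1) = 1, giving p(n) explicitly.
Recurrence: p(n) = 7 × p(n-1) - 12 × p(n-2), initial: p(0) = 0, p(1) = 1.
Characteristic equation: r² - 7r + 12 = 0, which factors as (r - 4)(r - 3) = 0, so r = 4, 3. General solution p(n) = A·4ⁿ + B·3ⁿ. From p(0) = 0: A + B = 0. From p(1) = 1: 4A + 3B = 1. Solving gives A = 1, B = -1.

p(n) = 4ⁿ - 3ⁿ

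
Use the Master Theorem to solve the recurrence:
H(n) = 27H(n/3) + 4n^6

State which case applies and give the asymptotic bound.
Master Theorem template: H(n) = a·H(n/b) + f(n).
Here: a=27, b=3, f(n)=4n^6
Compute log_b(a) = log_3(27) = 3.
f(n) = 4n^6 = Ω(n^(3+ε)) with ε = 3, and the regularity condition holds (a·f(n/b) = (a/b^6)·f(n) with a/b^6 = 3^-3 < 1). Case 3: H(n) = Θ(f(n)) = Θ(n^6).

Case 3: H(n) = Θ(n^6)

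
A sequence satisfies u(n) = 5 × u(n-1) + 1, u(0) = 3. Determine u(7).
Computing step by step:
u(0) = 3
u(1) = 5 × 3 + 1 = 16
u(2) = 5 × 16 + 1 = 81
u(3) = 5 × 81 + 1 = 406
u(4) = 5 × 406 + 1 = 2031
u(5) = 5 × 2031 + 1 = 10156
u(6) = 5 × 10156 + 1 = 50781
u(7) = 5 × 50781 + 1 = 253906

253906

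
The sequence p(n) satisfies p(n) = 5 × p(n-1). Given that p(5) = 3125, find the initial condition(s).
In general p(n) = 5ⁿ · p(0). At n = 5: p(0) = p(5) / 5^5 = 3125 / 3125 = 1.

p(0) = 1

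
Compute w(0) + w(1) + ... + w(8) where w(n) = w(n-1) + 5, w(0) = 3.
Computing the sequence terms: 3, 8, 13, 18, 23, 28, 33, 38, 43
Adding these values together:

207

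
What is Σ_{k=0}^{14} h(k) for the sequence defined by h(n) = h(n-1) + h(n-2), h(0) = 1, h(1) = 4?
Computing the sequence terms: 1, 4, 5, 9, 14, 23, 37, 60, 97, 157, 254, 411, 665, 1076, 1741
Adding these values together:

4554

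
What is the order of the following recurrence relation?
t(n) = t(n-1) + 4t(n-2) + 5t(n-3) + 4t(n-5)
The order is the largest lag k for which t(n-k) appears. Here the deepest term is t(n-5), so the order is 5.

Order 5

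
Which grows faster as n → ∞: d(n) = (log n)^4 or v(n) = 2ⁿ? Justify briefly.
Comparing growth rates:
Growth-rate hierarchy: log n ≺ any polynomial ≺ any exponential cⁿ (c>1) ≺ n! ≺ nⁿ.
exponential base 2 dominates polylogarithmic (log n)^4 asymptotically.

v(n) grows faster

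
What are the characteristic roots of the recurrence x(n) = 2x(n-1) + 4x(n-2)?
Substitute x(n) = rⁿ and divide through by rⁿ⁻²: r² - 2r - 4 = 0
Discriminant: 2² + 4·4 = 20, not a perfect square, so by the quadratic formula r = (2 ± √20)/2.
General solution: x(n) = A·r₁ⁿ + B·r₂ⁿ where r₁,r₂ = (2 ± √20)/2

Characteristic: r² - 2r - 4 = 0, Roots: r = (2 ± √20)/2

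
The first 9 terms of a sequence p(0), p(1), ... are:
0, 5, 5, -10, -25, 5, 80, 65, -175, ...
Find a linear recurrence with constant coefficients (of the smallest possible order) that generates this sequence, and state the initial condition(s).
Look for the lowest-order linear relation among consecutive terms.
Observation: p(n) - 1·p(n-1) - (-3)·p(n-2) = 0 holds for the shown terms, and no order-1 relation p(n) = α·p(n-1) + β fits.
Check at n=3: 1·5 + (-3)·5 = -10. ✓

p(n) = p(n-1) - 3p(n-2), p(0) = 0, p(1) = 5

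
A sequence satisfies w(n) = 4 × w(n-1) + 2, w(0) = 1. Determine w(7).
Computing step by step:
w(0) = 1
w(1) = 4 × 1 + 2 = 6
w(2) = 4 × 6 + 2 = 26
w(3) = 4 × 26 + 2 = 106
w(4) = 4 × 106 + 2 = 426
w(5) = 4 × 426 + 2 = 1706
w(6) = 4 × 1706 + 2 = 6826
w(7) = 4 × 6826 + 2 = 27306

27306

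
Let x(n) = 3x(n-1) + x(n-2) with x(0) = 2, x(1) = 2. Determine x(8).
Computing the sequence terms:
2, 2, 8, 26, 86, 284, 938, 3098, 10232

10232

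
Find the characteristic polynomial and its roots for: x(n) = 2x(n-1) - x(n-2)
Substitute x(n) = rⁿ and divide through by rⁿ⁻²: r² - 2r + 1 = 0
Factor: (r - 1)² = 0, so r = 1 (double root).
General solution: x(n) = (A + Bn)·1ⁿ

Characteristic: r² - 2r + 1 = 0, Roots: r = 1 (double root)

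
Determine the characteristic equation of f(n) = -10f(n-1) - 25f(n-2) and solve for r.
Substitute f(n) = rⁿ and divide through by rⁿ⁻²: r² + 10r + 25 = 0
Factor: (r + 5)² = 0, so r = -5 (double root).
General solution: f(n) = (A + Bn)·(-5)ⁿ

Characteristic: r² + 10r + 25 = 0, Roots: r = -5 (double root)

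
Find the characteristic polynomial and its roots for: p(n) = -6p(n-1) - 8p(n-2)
Substitute p(n) = rⁿ and divide through by rⁿ⁻²: r² + 6r + 8 = 0
Factor: (r + 4)(r + 2) = 0, so r = -4, -2.
General solution: p(n) = A·(-4)ⁿ + B·(-2)ⁿ

Characteristic: r² + 6r + 8 = 0, Roots: r = -4, -2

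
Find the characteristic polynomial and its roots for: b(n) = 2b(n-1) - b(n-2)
Substitute b(n) = rⁿ and divide through by rⁿ⁻²: r² - 2r + 1 = 0
Factor: (r - 1)² = 0, so r = 1 (double root).
General solution: b(n) = (A + Bn)·1ⁿ

Characteristic: r² - 2r + 1 = 0, Roots: r = 1 (double root)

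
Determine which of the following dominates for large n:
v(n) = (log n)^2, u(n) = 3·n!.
Comparing growth rates:
Growth-rate hierarchy: log n ≺ any polynomial ≺ any exponential cⁿ (c>1) ≺ n! ≺ nⁿ.
factorial dominates polylogarithmic (log n)^2 asymptotically.

u(n) grows faster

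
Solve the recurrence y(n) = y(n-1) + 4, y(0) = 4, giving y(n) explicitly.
Recurrence: y(n) = y(n-1) + 4, initial: y(0) = 4.
Each step adds 4, so y(n) = y(0) + 4n = 4n + 4.

y(n) = 4n + 4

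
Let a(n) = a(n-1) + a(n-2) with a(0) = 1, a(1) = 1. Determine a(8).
Computing the sequence terms:
1, 1, 2, 3, 5, 8, 13, 21, 34

34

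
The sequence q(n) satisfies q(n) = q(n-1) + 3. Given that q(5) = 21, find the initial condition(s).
q(5) = q(0) + 5·3, so q(0) = 21 - 15 = 6.

q(0) = 6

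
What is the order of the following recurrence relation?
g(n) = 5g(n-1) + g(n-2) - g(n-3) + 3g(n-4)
The order is the largest lag k for which g(n-k) appears. Here the deepest term is g(n-4), so the order is 4.

Order 4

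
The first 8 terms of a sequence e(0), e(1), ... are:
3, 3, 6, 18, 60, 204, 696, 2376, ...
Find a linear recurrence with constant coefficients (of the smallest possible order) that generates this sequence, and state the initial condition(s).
Look for the lowest-order linear relation among consecutive terms.
Observation: e(n) - 4·e(n-1) - (-2)·e(n-2) = 0 holds for the shown terms, and no order-1 relation e(n) = α·e(n-1) + β fits.
Check at n=3: 4·6 + (-2)·3 = 18. ✓

e(n) = 4e(n-1) - 2e(n-2), e(0) = 3, e(1) = 3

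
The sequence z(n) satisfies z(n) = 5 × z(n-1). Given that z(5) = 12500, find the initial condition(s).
In general z(n) = 5ⁿ · z(0). At n = 5: z(0) = z(5) / 5^5 = 12500 / 3125 = 4.

z(0) = 4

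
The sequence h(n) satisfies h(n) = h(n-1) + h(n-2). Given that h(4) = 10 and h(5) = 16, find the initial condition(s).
Work backwards using h(k) = h(k+2) - h(k+1):
h(3) = h(5) - h(4) = 16 - 10 = 6
h(2) = h(4) - h(3) = 10 - 6 = 4
h(1) = h(3) - h(2) = 6 - 4 = 2
h(0) = h(2) - h(1) = 4 - 2 = 2

h(0) = 2, h(1) = 2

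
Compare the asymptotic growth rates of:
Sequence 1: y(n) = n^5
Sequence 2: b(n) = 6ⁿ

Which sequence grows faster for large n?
Comparing growth rates:
Growth-rate hierarchy: log n ≺ any polynomial ≺ any exponential cⁿ (c>1) ≺ n! ≺ nⁿ.
exponential base 6 dominates polynomial degree 5 asymptotically.

b(n) grows faster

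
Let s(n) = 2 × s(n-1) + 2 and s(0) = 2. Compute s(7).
Computing step by step:
s(0) = 2
s(1) = 2 × 2 + 2 = 6
s(2) = 2 × 6 + 2 = 14
s(3) = 2 × 14 + 2 = 30
s(4) = 2 × 30 + 2 = 62
s(5) = 2 × 62 + 2 = 126
s(6) = 2 × 126 + 2 = 254
s(7) = 2 × 254 + 2 = 510

510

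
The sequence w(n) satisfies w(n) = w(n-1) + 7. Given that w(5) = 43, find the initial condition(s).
w(5) = w(0) + 5·7, so w(0) = 43 - 35 = 8.

w(0) = 8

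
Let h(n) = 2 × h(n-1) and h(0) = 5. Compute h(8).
Computing step by step:
h(0) = 5
h(1) = 2 × 5 = 10
h(2) = 2 × 10 = 20
h(3) = 2 × 20 = 40
h(4) = 2 × 40 = 80
h(5) = 2 × 80 = 160
h(6) = 2 × 160 = 320
h(7) = 2 × 320 = 640
h(8) = 2 × 640 = 1280

1280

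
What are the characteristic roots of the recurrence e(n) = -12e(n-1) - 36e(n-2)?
Substitute e(n) = rⁿ and divide through by rⁿ⁻²: r² + 12r + 36 = 0
Factor: (r + 6)² = 0, so r = -6 (double root).
General solution: e(n) = (A + Bn)·(-6)ⁿ

Characteristic: r² + 12r + 36 = 0, Roots: r = -6 (double root)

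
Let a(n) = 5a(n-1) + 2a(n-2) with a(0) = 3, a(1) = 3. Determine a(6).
Computing the sequence terms:
3, 3, 21, 111, 597, 3207, 17229

17229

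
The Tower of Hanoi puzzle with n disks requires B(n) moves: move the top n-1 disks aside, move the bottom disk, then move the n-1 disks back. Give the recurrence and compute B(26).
Moving n disks = move the top n-1 disks aside (B(n-1) moves) + move the largest disk (1 move) + move the n-1 disks back on top (B(n-1) moves), so B(n) = 2B(n-1) + 1, with B(1) = 1 (a single disk takes one move).
First terms: 1, 3, 7, 15, 31, 63, … — each is one less than a power of 2. Indeed B(n) + 1 = 2(B(n-1) + 1) with B(1) + 1 = 2, so B(n) + 1 = 2ⁿ and B(n) = 2ⁿ - 1.
Hence B(26) = 2^26 - 1 = 67108864 - 1 = 67108863.

B(n) = 2B(n-1) + 1, B(1) = 1; B(26) = 67108863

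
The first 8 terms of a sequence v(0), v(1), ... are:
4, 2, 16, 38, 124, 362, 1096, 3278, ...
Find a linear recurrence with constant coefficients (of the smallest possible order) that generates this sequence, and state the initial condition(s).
Look for the lowest-order linear relation among consecutive terms.
Observation: v(n) - 2·v(n-1) - (3)·v(n-2) = 0 holds for the shown terms, and no order-1 relation v(n) = α·v(n-1) + β fits.
Check at n=3: 2·16 + (3)·2 = 38. ✓

v(n) = 2v(n-1) + 3v(n-2), v(0) = 4, v(1) = 2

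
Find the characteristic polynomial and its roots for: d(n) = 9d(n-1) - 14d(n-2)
Substitute d(n) = rⁿ and divide through by rⁿ⁻²: r² - 9r + 14 = 0
Factor: (r - 7)(r - 2) = 0, so r = 7, 2.
General solution: d(n) = A·7ⁿ + B·2ⁿ

Characteristic: r² - 9r + 14 = 0, Roots: r = 7, 2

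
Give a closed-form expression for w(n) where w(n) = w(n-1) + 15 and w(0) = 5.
Recurrence: w(n) = w(n-1) + 15, initial: w(0) = 5.
Each step adds 15, so w(n) = w(0) + 15n = 15n + 5.

w(n) = 15n + 5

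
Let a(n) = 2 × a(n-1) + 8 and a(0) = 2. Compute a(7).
Computing step by step:
a(0) = 2
a(1) = 2 × 2 + 8 = 12
a(2) = 2 × 12 + 8 = 32
a(3) = 2 × 32 + 8 = 72
a(4) = 2 × 72 + 8 = 152
a(5) = 2 × 152 + 8 = 312
a(6) = 2 × 312 + 8 = 632
a(7) = 2 × 632 + 8 = 1272

1272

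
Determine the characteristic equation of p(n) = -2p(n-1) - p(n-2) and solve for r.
Substitute p(n) = rⁿ and divide through by rⁿ⁻²: r² + 2r + 1 = 0
Factor: (r + 1)² = 0, so r = -1 (double root).
General solution: p(n) = (A + Bn)·(-1)ⁿ

Characteristic: r² + 2r + 1 = 0, Roots: r = -1 (double root)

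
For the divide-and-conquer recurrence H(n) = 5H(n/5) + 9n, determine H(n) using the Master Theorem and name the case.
Master Theorem template: H(n) = a·H(n/b) + f(n).
Here: a=5, b=5, f(n)=9n
Compute log_b(a) = log_5(5) = 1.
f(n) = 9n = Θ(n). Case 2: H(n) = Θ(n log n).

Case 2: H(n) = Θ(n log n)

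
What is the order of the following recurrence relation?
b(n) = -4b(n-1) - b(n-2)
The order is the largest lag k for which b(n-k) appears. Here the deepest term is b(n-2), so the order is 2.

Order 2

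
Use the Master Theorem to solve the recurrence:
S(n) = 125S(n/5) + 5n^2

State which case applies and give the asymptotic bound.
Master Theorem template: S(n) = a·S(n/b) + f(n).
Here: a=125, b=5, f(n)=5n^2
Compute log_b(a) = log_5(125) = 3.
f(n) = 5n^2 = O(n^(3-ε)) with ε = 1. Case 1: S(n) = Θ(n^log_b(a)) = Θ(n^3).

Case 1: S(n) = Θ(n^3)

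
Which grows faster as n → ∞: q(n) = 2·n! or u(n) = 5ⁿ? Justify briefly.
Comparing growth rates:
Growth-rate hierarchy: log n ≺ any polynomial ≺ any exponential cⁿ (c>1) ≺ n! ≺ nⁿ.
factorial dominates exponential base 5 asymptotically.

q(n) grows faster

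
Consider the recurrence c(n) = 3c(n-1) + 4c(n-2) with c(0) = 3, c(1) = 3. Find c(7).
Computing the sequence terms:
3, 3, 21, 75, 309, 1227, 4917, 19659

19659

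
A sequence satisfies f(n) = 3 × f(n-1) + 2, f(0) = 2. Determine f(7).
Computing step by step:
f(0) = 2
f(1) = 3 × 2 + 2 = 8
f(2) = 3 × 8 + 2 = 26
f(3) = 3 × 26 + 2 = 80
f(4) = 3 × 80 + 2 = 242
f(5) = 3 × 242 + 2 = 728
f(6) = 3 × 728 + 2 = 2186
f(7) = 3 × 2186 + 2 = 6560

6560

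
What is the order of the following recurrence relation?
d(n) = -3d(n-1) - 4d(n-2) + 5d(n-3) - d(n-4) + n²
The order is the largest lag k for which d(n-k) appears. Here the deepest term is d(n-4) (the n² term is non-homogeneous and does not affect the order), so the order is 4.

Order 4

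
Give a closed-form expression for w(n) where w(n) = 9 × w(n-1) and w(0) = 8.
Recurrence: w(n) = 9 × w(n-1), initial: w(0) = 8.
Each term is 9 times the previous, so this is geometric with ratio 9. After n steps: w(n) = w(0)·9ⁿ = 8·9ⁿ.

w(n) = 8·9ⁿ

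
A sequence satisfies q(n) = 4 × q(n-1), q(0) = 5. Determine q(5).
Computing step by step:
q(0) = 5
q(1) = 4 × 5 = 20
q(2) = 4 × 20 = 80
q(3) = 4 × 80 = 320
q(4) = 4 × 320 = 1280
q(5) = 4 × 1280 = 5120

5120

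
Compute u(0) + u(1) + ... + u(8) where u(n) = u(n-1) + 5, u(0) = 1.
Computing the sequence terms: 1, 6, 11, 16, 21, 26, 31, 36, 41
Adding these values together:

189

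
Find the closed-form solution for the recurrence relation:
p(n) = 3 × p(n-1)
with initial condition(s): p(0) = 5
Recurrence: p(n) = 3 × p(n-1), initial: p(0) = 5.
Each term is 3 times the previous, so this is geometric with ratio 3. After n steps: p(n) = p(0)·3ⁿ = 5·3ⁿ.

p(n) = 5·3ⁿ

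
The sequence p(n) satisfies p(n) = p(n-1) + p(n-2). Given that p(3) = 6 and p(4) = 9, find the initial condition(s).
Work backwards using p(k) = p(k+2) - p(k+1):
p(2) = p(4) - p(3) = 9 - 6 = 3
p(1) = p(3) - p(2) = 6 - 3 = 3
p(0) = p(2) - p(1) = 3 - 3 = 0

p(0) = 0, p(1) = 3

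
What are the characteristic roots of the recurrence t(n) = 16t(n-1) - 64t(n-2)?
Substitute t(n) = rⁿ and divide through by rⁿ⁻²: r² - 16r + 64 = 0
Factor: (r - 8)² = 0, so r = 8 (double root).
General solution: t(n) = (A + Bn)·8ⁿ

Characteristic: r² - 16r + 64 = 0, Roots: r = 8 (double root)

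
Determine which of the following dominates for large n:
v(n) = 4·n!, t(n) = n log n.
Comparing growth rates:
Growth-rate hierarchy: log n ≺ any polynomial ≺ any exponential cⁿ (c>1) ≺ n! ≺ nⁿ.
factorial dominates polynomial degree 1 (with log factor) asymptotically.

v(n) grows faster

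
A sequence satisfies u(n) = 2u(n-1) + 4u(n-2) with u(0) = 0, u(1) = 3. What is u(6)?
Computing the sequence terms:
0, 3, 6, 24, 72, 240, 768

768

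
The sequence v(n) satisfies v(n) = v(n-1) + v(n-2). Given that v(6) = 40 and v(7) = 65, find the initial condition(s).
Work backwards using v(k) = v(k+2) - v(k+1):
v(5) = v(7) - v(6) = 65 - 40 = 25
v(4) = v(6) - v(5) = 40 - 25 = 15
v(3) = v(5) - v(4) = 25 - 15 = 10
v(2) = v(4) - v(3) = 15 - 10 = 5
v(1) = v(3) - v(2) = 10 - 5 = 5
v(0) = v(2) - v(1) = 5 - 5 = 0

v(0) = 0, v(1) = 5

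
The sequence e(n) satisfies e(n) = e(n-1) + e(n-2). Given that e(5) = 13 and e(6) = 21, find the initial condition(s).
Work backwards using e(k) = e(k+2) - e(k+1):
e(4) = e(6) - e(5) = 21 - 13 = 8
e(3) = e(5) - e(4) = 13 - 8 = 5
e(2) = e(4) - e(3) = 8 - 5 = 3
e(1) = e(3) - e(2) = 5 - 3 = 2
e(0) = e(2) - e(1) = 3 - 2 = 1

e(0) = 1, e(1) = 2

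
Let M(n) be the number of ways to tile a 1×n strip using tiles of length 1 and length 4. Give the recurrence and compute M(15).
Condition on the last tile: it has length 1 (leaving a 1×(n-1) strip) or length 4 (leaving a 1×(n-4) strip), so M(n) = M(n-1) + M(n-4) (order-4 linear recurrence).
For 0 ≤ i < 4 only unit tiles fit, so M(i) = 1.
Iterating the recurrence: M(4) = 2, M(5) = 3, M(6) = 4, M(7) = 5, M(8) = 7, M(9) = 10, M(10) = 14, M(11) = 19, M(12) = 26, M(13) = 36, M(14) = 50, M(15) = 69.

M(n) = M(n-1) + M(n-4), with M(i) = 1 for 0 ≤ i < 4; M(15) = 69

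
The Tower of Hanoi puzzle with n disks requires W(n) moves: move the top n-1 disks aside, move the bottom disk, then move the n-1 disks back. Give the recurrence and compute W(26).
Moving n disks = move the top n-1 disks aside (W(n-1) moves) + move the largest disk (1 move) + move the n-1 disks back on top (W(n-1) moves), so W(n) = 2W(n-1) + 1, with W(1) = 1 (a single disk takes one move).
First terms: 1, 3, 7, 15, 31, 63, … — each is one less than a power of 2. Indeed W(n) + 1 = 2(W(n-1) + 1) with W(1) + 1 = 2, so W(n) + 1 = 2ⁿ and W(n) = 2ⁿ - 1.
Hence W(26) = 2^26 - 1 = 67108864 - 1 = 67108863.

W(n) = 2W(n-1) + 1, W(1) = 1; W(26) = 67108863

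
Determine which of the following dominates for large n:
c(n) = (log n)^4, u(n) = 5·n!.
Comparing growth rates:
Growth-rate hierarchy: log n ≺ any polynomial ≺ any exponential cⁿ (c>1) ≺ n! ≺ nⁿ.
factorial dominates polylogarithmic (log n)^4 asymptotically.

u(n) grows faster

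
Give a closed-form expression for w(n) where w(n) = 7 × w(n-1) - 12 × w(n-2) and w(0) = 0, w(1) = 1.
Recurrence: w(n) = 7 × w(n-1) - 12 × w(n-2), initial: w(0) = 0, w(1) = 1.
Characteristic equation: r² - 7r + 12 = 0, which factors as (r - 4)(r - 3) = 0, so r = 4, 3. General solution w(n) = A·4ⁿ + B·3ⁿ. From w(0) = 0: A + B = 0. From w(1) = 1: 4A + 3B = 1. Solving gives A = 1, B = -1.

w(n) = 4ⁿ - 3ⁿ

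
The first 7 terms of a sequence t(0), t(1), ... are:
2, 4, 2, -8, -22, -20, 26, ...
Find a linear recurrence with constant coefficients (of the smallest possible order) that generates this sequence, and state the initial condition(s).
Look for the lowest-order linear relation among consecutive terms.
Observation: t(n) - 2·t(n-1) - (-3)·t(n-2) = 0 holds for the shown terms, and no order-1 relation t(n) = α·t(n-1) + β fits.
Check at n=3: 2·2 + (-3)·4 = -8. ✓

t(n) = 2t(n-1) - 3t(n-2), t(0) = 2, t(1) = 4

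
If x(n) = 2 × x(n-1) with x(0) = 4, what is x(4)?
Computing step by step:
x(0) = 4
x(1) = 2 × 4 = 8
x(2) = 2 × 8 = 16
x(3) = 2 × 16 = 32
x(4) = 2 × 32 = 64

64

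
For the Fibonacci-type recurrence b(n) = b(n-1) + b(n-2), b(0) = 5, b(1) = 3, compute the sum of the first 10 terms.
Computing the sequence terms: 5, 3, 8, 11, 19, 30, 49, 79, 128, 207
Adding these values together:

539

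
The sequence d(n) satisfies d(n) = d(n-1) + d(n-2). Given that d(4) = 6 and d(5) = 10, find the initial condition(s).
Work backwards using d(k) = d(k+2) - d(k+1):
d(3) = d(5) - d(4) = 10 - 6 = 4
d(2) = d(4) - d(3) = 6 - 4 = 2
d(1) = d(3) - d(2) = 4 - 2 = 2
d(0) = d(2) - d(1) = 2 - 2 = 0

d(0) = 0, d(1) = 2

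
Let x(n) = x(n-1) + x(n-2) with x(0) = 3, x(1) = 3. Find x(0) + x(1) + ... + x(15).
Computing the sequence terms: 3, 3, 6, 9, 15, 24, 39, 63, 102, 165, 267, 432, 699, 1131, 1830, 2961
Adding these values together:

7749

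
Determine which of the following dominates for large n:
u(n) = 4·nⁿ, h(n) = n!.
Comparing growth rates:
Growth-rate hierarchy: log n ≺ any polynomial ≺ any exponential cⁿ (c>1) ≺ n! ≺ nⁿ.
super-exponential nⁿ dominates factorial asymptotically.

u(n) grows faster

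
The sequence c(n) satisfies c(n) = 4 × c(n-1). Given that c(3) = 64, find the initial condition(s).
In general c(n) = 4ⁿ · c(0). At n = 3: c(0) = c(3) / 4^3 = 64 / 64 = 1.

c(0) = 1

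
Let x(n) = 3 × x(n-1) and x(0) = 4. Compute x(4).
Computing step by step:
x(0) = 4
x(1) = 3 × 4 = 12
x(2) = 3 × 12 = 36
x(3) = 3 × 36 = 108
x(4) = 3 × 108 = 324

324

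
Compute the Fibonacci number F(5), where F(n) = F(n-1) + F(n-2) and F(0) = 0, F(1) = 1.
Computing the sequence terms:
0, 1, 1, 2, 3, 5

5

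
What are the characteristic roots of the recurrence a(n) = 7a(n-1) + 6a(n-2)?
Substitute a(n) = rⁿ and divide through by rⁿ⁻²: r² - 7r - 6 = 0
Discriminant: 7² + 4·6 = 73, not a perfect square, so by the quadratic formula r = (7 ± √73)/2.
General solution: a(n) = A·r₁ⁿ + B·r₂ⁿ where r₁,r₂ = (7 ± √73)/2

Characteristic: r² - 7r - 6 = 0, Roots: r = (7 ± √73)/2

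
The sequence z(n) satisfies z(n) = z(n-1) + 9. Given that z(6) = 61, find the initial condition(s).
z(6) = z(0) + 6·9, so z(0) = 61 - 54 = 7.

z(0) = 7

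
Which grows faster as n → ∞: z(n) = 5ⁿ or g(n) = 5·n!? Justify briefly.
Comparing growth rates:
Growth-rate hierarchy: log n ≺ any polynomial ≺ any exponential cⁿ (c>1) ≺ n! ≺ nⁿ.
factorial dominates exponential base 5 asymptotically.

g(n) grows faster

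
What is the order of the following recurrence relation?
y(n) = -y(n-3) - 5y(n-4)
The order is the largest lag k for which y(n-k) appears. Here the deepest term is y(n-4), so the order is 4.

Order 4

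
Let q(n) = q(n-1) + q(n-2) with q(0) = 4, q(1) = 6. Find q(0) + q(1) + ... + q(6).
Computing the sequence terms: 4, 6, 10, 16, 26, 42, 68
Adding these values together:

172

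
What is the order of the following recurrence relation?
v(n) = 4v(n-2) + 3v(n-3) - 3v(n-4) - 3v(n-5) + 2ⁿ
The order is the largest lag k for which v(n-k) appears. Here the deepest term is v(n-5) (the 2ⁿ term is non-homogeneous and does not affect the order), so the order is 5.

Order 5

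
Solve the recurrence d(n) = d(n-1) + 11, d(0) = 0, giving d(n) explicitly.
Recurrence: d(n) = d(n-1) + 11, initial: d(0) = 0.
Each step adds 11, so d(n) = d(0) + 11n = 11n.

d(n) = 11n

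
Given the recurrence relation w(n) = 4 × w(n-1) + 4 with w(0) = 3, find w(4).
Computing step by step:
w(0) = 3
w(1) = 4 × 3 + 4 = 16
w(2) = 4 × 16 + 4 = 68
w(3) = 4 × 68 + 4 = 276
w(4) = 4 × 276 + 4 = 1108

1108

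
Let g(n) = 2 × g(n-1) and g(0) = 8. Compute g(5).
Computing step by step:
g(0) = 8
g(1) = 2 × 8 = 16
g(2) = 2 × 16 = 32
g(3) = 2 × 32 = 64
g(4) = 2 × 64 = 128
g(5) = 2 × 128 = 256

256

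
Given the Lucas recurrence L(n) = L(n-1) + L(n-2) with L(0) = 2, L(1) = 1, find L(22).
Computing the sequence terms:
2, 1, 3, 4, 7, 11, 18, 29, 47, 76, 123, 199, 322, 521, 843, 1364, 2207, 3571, 5778, 9349, 15127, 24476, 39603

39603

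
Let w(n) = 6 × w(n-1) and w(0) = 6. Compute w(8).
Computing step by step:
w(0) = 6
w(1) = 6 × 6 = 36
w(2) = 6 × 36 = 216
w(3) = 6 × 216 = 1296
w(4) = 6 × 1296 = 7776
w(5) = 6 × 7776 = 46656
w(6) = 6 × 46656 = 279936
w(7) = 6 × 279936 = 1679616
w(8) = 6 × 1679616 = 10077696

10077696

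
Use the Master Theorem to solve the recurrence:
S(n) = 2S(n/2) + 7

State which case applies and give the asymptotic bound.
Master Theorem template: S(n) = a·S(n/b) + f(n).
Here: a=2, b=2, f(n)=7
Compute log_b(a) = log_2(2) = 1.
f(n) = 7 = O(n^(1-ε)) with ε = 1. Case 1: S(n) = Θ(n^log_b(a)) = Θ(n).

Case 1: S(n) = Θ(n)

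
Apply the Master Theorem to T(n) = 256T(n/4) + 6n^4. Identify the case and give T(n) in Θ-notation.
Master Theorem template: T(n) = a·T(n/b) + f(n).
Here: a=256, b=4, f(n)=6n^4
Compute log_b(a) = log_4(256) = 4.
f(n) = 6n^4 = Θ(n^4). Case 2: T(n) = Θ(n^4 log n).

Case 2: T(n) = Θ(n^4 log n)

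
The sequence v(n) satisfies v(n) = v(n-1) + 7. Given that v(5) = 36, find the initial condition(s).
v(5) = v(0) + 5·7, so v(0) = 36 - 35 = 1.

v(0) = 1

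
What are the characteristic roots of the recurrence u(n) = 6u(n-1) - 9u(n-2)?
Substitute u(n) = rⁿ and divide through by rⁿ⁻²: r² - 6r + 9 = 0
Factor: (r - 3)² = 0, so r = 3 (double root).
General solution: u(n) = (A + Bn)·3ⁿ

Characteristic: r² - 6r + 9 = 0, Roots: r = 3 (double root)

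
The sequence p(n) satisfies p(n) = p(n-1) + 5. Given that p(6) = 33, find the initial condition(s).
p(6) = p(0) + 6·5, so p(0) = 33 - 30 = 3.

p(0) = 3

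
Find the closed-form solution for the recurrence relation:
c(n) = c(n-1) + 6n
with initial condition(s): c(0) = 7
Recurrence: c(n) = c(n-1) + 6n, initial: c(0) = 7.
Telescoping: c(n) = c(0) + 6·Σᵢ₌₁ⁿ i = 7 + 6·n(n+1)/2.

c(n) = 6·n(n+1)/2 + 7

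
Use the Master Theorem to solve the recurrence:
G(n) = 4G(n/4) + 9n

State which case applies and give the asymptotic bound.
Master Theorem template: G(n) = a·G(n/b) + f(n).
Here: a=4, b=4, f(n)=9n
Compute log_b(a) = log_4(4) = 1.
f(n) = 9n = Θ(n). Case 2: G(n) = Θ(n log n).

Case 2: G(n) = Θ(n log n)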